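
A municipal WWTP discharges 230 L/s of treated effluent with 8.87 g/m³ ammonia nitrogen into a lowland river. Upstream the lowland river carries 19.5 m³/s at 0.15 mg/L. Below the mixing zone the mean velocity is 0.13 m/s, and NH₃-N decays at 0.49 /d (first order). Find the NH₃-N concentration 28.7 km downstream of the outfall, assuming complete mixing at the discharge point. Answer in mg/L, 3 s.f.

230 L/s = 0.23 m³/s.
After complete mixing, C₀ = (0.23·8.87 + 19.5·0.15) / 19.73 = 0.2517 mg/L.
Travel time t = 2.87e+04 m / 0.13 m/s = 2.208e+05 s = 2.555 d.
C = 0.2517·exp(−0.49·2.555) = 0.2517·0.2859 = 0.07195 mg/L.

0.0720 mg/L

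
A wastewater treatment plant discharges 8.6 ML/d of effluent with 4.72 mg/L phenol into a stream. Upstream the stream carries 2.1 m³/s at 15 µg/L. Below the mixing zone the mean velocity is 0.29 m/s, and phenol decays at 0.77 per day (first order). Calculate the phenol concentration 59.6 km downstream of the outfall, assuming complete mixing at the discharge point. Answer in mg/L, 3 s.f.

0.0365 mg/L

8.6 ML/d = 0.09954 m³/s.
15 µg/L = 0.015 mg/L.
After complete mixing, C₀ = (0.09954·4.72 + 2.1·0.015) / 2.2 = 0.2279 mg/L.
Travel time t = 5.96e+04 m / 0.29 m/s = 2.055e+05 s = 2.379 d.
C = 0.2279·exp(−0.77·2.379) = 0.2279·0.1602 = 0.0365 mg/L.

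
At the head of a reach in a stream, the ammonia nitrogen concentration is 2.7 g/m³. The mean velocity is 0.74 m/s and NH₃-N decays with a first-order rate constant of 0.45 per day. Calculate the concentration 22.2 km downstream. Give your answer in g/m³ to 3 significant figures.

2.31 g/m³

Travel time t = 22.2 km / 0.74 m/s = 2.22e+04/0.74 = 3e+04 s = 0.3472 d.
First-order decay: C = 2.7·exp(−0.45·0.3472) = 2.7·0.8553 = 2.309 g/m³.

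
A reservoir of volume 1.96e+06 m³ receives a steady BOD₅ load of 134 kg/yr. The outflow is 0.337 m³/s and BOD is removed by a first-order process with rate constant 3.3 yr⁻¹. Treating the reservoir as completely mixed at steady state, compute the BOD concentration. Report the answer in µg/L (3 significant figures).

Outflow Q = 0.337 m³/s × 3.156e+07 s/yr = 1.063e+07 m³/yr.
Steady-state CSTR mass balance: W = Q·C + k·V·C, so C = W/(Q + kV).
Q + kV = 1.063e+07 + 3.3·1.96e+06 = 1.71e+07 m³/yr.
C = 134/1.71e+07 = 7.835e-06 kg/m³ = 0.007835 mg/L = 7.835 µg/L.

7.83 µg/L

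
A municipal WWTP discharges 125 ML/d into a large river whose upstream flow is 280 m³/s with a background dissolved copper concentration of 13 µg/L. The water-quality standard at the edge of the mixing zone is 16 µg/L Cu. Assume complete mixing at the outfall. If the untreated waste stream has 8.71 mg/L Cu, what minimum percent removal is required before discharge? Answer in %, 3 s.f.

93.2 %

125 ML/d = 1.447 m³/s.
13 µg/L = 0.013 mg/L.
16 µg/L = 0.016 mg/L.
Mass balance: 0.016·281.4 = 1.447·Cₑ + 280·0.013.
Cₑ = (4.503 − 3.64) / 1.447 = 0.5966 mg/L.
Required removal = 1 − 0.5966/8.71 = 93.15 %.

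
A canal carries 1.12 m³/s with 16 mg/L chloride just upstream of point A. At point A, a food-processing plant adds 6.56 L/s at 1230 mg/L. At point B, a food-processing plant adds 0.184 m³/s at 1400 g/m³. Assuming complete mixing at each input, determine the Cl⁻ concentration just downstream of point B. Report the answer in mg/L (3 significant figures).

6.56 L/s = 0.00656 m³/s.
After input A: C = (1.12·16 + 0.00656·1230) / 1.127 = 23.07 mg/L.
After input B: C = (1.127·23.07 + 0.184·1400) / 1.311 = 216.4 mg/L.

216 mg/L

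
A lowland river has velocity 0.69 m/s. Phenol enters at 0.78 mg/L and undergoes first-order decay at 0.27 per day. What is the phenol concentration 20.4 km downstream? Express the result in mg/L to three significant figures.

0.711 mg/L

Travel time t = 20.4 km / 0.69 m/s = 2.04e+04/0.69 = 2.957e+04 s = 0.3422 d.
First-order decay: C = 0.78·exp(−0.27·0.3422) = 0.78·0.9117 = 0.7112 mg/L.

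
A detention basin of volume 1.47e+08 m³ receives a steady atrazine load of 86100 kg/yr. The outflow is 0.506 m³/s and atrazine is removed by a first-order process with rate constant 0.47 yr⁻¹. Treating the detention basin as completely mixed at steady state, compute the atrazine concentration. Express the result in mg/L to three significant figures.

Outflow Q = 0.506 m³/s × 3.156e+07 s/yr = 1.597e+07 m³/yr.
Steady-state CSTR mass balance: W = Q·C + k·V·C, so C = W/(Q + kV).
Q + kV = 1.597e+07 + 0.47·1.47e+08 = 8.506e+07 m³/yr.
C = 86100/8.506e+07 = 0.001012 kg/m³ = 1.012 mg/L.

1.01 mg/L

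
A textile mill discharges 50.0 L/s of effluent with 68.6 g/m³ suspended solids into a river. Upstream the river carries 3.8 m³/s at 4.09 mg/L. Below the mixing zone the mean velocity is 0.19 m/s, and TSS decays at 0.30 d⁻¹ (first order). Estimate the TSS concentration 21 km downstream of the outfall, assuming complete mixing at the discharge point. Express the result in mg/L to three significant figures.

3.36 mg/L

50.0 L/s = 0.05 m³/s.
After complete mixing, C₀ = (0.05·68.6 + 3.8·4.09) / 3.85 = 4.928 mg/L.
Travel time t = 2.1e+04 m / 0.19 m/s = 1.105e+05 s = 1.279 d.
C = 4.928·exp(−0.30·1.279) = 4.928·0.6813 = 3.357 mg/L.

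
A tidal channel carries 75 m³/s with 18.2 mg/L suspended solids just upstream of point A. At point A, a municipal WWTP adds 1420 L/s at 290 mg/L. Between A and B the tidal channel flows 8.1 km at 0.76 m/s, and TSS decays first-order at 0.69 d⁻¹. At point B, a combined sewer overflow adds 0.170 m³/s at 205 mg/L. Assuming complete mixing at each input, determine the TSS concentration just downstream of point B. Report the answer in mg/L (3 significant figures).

21.8 mg/L

1420 L/s = 1.42 m³/s.
After input A: C = (75·18.2 + 1.42·290) / 76.42 = 23.25 mg/L.
Over the 8.1 km reach to input B (t = 1.066e+04 s = 0.1234 d), decay gives C = 23.25·exp(−0.69·0.1234) = 21.35 mg/L.
After input B: C = (76.42·21.35 + 0.17·205) / 76.59 = 21.76 mg/L.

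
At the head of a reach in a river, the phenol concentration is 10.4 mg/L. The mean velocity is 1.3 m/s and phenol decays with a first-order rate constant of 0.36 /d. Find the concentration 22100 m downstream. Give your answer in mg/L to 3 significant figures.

Travel time t = 22100 m / 1.3 m/s = 2.21e+04/1.3 = 1.7e+04 s = 0.1968 d.
First-order decay: C = 10.4·exp(−0.36·0.1968) = 10.4·0.9316 = 9.689 mg/L.

9.69 mg/L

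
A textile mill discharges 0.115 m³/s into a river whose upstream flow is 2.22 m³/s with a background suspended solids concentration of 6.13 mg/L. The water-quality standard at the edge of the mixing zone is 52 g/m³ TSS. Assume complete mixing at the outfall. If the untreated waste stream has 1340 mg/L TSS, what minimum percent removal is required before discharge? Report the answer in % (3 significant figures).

Mass balance: 52·2.335 = 0.115·Cₑ + 2.22·6.13.
Cₑ = (121.4 − 13.61) / 0.115 = 937.5 mg/L.
Required removal = 1 − 937.5/1340 = 30.04 %.

30.0 %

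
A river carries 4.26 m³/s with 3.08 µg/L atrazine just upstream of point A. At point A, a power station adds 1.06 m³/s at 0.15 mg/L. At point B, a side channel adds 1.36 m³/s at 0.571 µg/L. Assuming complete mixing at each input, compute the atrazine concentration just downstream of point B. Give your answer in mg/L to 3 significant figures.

0.0259 mg/L

3.08 µg/L = 0.00308 mg/L.
After input A: C = (4.26·0.00308 + 1.06·0.15) / 5.32 = 0.03235 mg/L.
0.571 µg/L = 0.000571 mg/L.
After input B: C = (5.32·0.03235 + 1.36·0.000571) / 6.68 = 0.02588 mg/L.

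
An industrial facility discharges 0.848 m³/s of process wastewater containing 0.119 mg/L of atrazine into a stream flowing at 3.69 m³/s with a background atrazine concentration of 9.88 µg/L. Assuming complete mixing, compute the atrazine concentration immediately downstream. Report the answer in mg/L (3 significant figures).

0.0303 mg/L

9.88 µg/L = 0.00988 mg/L.
Flow-weighted mixing gives C = (0.848·0.119 + 3.69·0.00988) / (0.848 + 3.69) = 0.1374/4.538 = 0.03027 mg/L.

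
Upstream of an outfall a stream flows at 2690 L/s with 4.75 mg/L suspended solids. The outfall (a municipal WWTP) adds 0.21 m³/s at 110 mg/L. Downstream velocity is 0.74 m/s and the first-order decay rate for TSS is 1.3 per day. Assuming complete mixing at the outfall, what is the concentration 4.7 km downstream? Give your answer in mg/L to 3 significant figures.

2690 L/s = 2.69 m³/s.
After complete mixing, C₀ = (0.21·110 + 2.69·4.75) / 2.9 = 12.37 mg/L.
Travel time t = 4700 m / 0.74 m/s = 6351 s = 0.07351 d.
C = 12.37·exp(−1.3·0.07351) = 12.37·0.9089 = 11.24 mg/L.

11.2 mg/L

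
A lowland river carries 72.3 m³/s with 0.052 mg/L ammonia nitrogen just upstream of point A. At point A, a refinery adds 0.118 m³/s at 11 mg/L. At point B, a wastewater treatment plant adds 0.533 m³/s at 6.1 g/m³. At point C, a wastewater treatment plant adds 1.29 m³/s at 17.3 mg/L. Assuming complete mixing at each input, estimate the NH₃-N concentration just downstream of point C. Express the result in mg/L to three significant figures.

0.413 mg/L

After input A: C = (72.3·0.052 + 0.118·11) / 72.42 = 0.06984 mg/L.
After input B: C = (72.42·0.06984 + 0.533·6.1) / 72.95 = 0.1139 mg/L.
After input C: C = (72.95·0.1139 + 1.29·17.3) / 74.24 = 0.4125 mg/L.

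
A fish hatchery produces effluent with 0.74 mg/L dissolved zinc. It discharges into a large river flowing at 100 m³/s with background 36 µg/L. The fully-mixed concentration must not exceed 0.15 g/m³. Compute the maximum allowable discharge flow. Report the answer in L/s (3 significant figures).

36 µg/L = 0.036 mg/L.
Mass balance at complete mixing: C_std·(Q_w + Q_r) = Q_w·C_e + Q_r·C_b.
Rearranging, Q_w = Q_r·(C_std − C_b)/(C_e − C_std) = 100·(0.15 − 0.036) / (0.74 − 0.15) = 19.32 m³/s.
= 1.932e+04 L/s.

19300 L/s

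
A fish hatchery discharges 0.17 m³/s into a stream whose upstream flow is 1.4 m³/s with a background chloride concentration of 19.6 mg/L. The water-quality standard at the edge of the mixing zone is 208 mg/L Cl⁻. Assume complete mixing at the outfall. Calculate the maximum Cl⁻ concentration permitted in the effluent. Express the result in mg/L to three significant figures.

1760 mg/L

Mass balance: 208·1.57 = 0.17·Cₑ + 1.4·19.6.
Cₑ = (326.6 − 27.44) / 0.17 = 1760 mg/L.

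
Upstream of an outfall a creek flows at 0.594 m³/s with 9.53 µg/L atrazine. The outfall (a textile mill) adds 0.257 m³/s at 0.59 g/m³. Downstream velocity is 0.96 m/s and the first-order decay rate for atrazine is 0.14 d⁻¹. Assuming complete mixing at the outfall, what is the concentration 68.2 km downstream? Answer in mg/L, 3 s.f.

0.165 mg/L

9.53 µg/L = 0.00953 mg/L.
After complete mixing, C₀ = (0.257·0.59 + 0.594·0.00953) / 0.851 = 0.1848 mg/L.
Travel time t = 6.82e+04 m / 0.96 m/s = 7.104e+04 s = 0.8222 d.
C = 0.1848·exp(−0.14·0.8222) = 0.1848·0.8913 = 0.1647 mg/L.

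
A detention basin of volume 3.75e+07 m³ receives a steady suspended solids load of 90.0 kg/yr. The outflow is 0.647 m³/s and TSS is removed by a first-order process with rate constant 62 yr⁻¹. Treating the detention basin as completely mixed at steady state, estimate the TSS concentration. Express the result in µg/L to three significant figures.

Outflow Q = 0.647 m³/s × 3.156e+07 s/yr = 2.042e+07 m³/yr.
Steady-state CSTR mass balance: W = Q·C + k·V·C, so C = W/(Q + kV).
Q + kV = 2.042e+07 + 62·3.75e+07 = 2.345e+09 m³/yr.
C = 90.0/2.345e+09 = 3.837e-08 kg/m³ = 3.837e-05 mg/L = 0.03837 µg/L.

0.0384 µg/L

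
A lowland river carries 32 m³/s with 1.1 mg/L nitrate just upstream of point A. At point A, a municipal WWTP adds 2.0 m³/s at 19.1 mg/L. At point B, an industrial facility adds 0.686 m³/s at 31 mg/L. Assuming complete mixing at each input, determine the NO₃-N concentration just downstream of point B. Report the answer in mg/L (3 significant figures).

2.73 mg/L

After input A: C = (32·1.1 + 2·19.1) / 34 = 2.159 mg/L.
After input B: C = (34·2.159 + 0.686·31) / 34.69 = 2.729 mg/L.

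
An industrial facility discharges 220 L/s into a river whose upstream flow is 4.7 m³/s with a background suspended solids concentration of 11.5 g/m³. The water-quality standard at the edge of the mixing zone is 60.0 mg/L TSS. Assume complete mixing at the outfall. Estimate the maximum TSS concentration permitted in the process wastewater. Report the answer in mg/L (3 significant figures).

220 L/s = 0.22 m³/s.
Mass balance: 60·4.92 = 0.22·Cₑ + 4.7·11.5.
Cₑ = (295.2 − 54.05) / 0.22 = 1096 mg/L.

1100 mg/L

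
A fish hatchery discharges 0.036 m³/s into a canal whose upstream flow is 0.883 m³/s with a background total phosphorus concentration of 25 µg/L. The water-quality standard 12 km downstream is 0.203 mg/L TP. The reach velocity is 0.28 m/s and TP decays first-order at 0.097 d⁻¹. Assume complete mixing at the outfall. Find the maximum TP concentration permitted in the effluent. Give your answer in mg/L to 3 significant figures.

25 µg/L = 0.025 mg/L.
Travel time to the compliance point: t = 1.2e+04/0.28 = 4.286e+04 s = 0.496 d; decay factor exp(−0.097·0.496) = 0.953.
So the concentration just after mixing may be at most 0.203/0.953 = 0.213 mg/L.
Mass balance: 0.213·0.919 = 0.036·Cₑ + 0.883·0.025.
Cₑ = (0.1958 − 0.02208) / 0.036 = 4.824 mg/L.

4.82 mg/L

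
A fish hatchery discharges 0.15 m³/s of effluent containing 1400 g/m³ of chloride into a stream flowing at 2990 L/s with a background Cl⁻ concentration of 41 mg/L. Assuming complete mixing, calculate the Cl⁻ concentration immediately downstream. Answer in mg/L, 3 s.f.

106 mg/L

2990 L/s = 2.99 m³/s.
Conservation of mass across the mixing zone: C = (0.15·1400 + 2.99·41) / (0.15 + 2.99) = 332.6/3.14 = 105.9 mg/L.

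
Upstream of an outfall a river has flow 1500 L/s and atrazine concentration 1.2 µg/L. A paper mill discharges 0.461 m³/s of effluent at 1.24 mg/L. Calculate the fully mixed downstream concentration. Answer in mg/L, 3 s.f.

0.292 mg/L

1500 L/s = 1.5 m³/s.
1.2 µg/L = 0.0012 mg/L.
Flow-weighted mixing gives C = (0.461·1.24 + 1.5·0.0012) / (0.461 + 1.5) = 0.5734/1.961 = 0.2924 mg/L.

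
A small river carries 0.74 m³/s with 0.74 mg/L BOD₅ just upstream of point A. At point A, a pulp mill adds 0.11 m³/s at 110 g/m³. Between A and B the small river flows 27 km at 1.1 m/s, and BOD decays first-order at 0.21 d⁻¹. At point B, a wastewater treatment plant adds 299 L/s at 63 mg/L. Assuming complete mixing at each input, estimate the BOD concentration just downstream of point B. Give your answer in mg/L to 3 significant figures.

26.8 mg/L

After input A: C = (0.74·0.74 + 0.11·110) / 0.85 = 14.88 mg/L.
Over the 27 km reach to input B (t = 2.455e+04 s = 0.2841 d), decay gives C = 14.88·exp(−0.21·0.2841) = 14.02 mg/L.
299 L/s = 0.299 m³/s.
After input B: C = (0.85·14.02 + 0.299·63) / 1.149 = 26.76 mg/L.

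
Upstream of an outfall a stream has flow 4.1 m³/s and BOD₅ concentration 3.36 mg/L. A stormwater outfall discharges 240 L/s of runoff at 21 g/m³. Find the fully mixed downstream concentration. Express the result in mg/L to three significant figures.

4.34 mg/L

240 L/s = 0.24 m³/s.
Conservation of mass across the mixing zone: C = (0.24·21 + 4.1·3.36) / (0.24 + 4.1) = 18.82/4.34 = 4.335 mg/L.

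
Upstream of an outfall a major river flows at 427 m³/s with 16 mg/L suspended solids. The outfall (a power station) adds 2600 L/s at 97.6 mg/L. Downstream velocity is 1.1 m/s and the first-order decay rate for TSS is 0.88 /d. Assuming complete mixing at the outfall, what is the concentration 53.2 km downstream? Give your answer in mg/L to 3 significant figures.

2600 L/s = 2.6 m³/s.
After complete mixing, C₀ = (2.6·97.6 + 427·16) / 429.6 = 16.49 mg/L.
Travel time t = 5.32e+04 m / 1.1 m/s = 4.836e+04 s = 0.5598 d.
C = 16.49·exp(−0.88·0.5598) = 16.49·0.611 = 10.08 mg/L.

10.1 mg/L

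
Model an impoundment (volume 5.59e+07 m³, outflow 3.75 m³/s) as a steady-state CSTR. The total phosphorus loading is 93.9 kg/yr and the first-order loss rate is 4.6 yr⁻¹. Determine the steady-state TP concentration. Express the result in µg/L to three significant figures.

0.250 µg/L

Outflow Q = 3.75 m³/s × 3.156e+07 s/yr = 1.183e+08 m³/yr.
Steady-state CSTR mass balance: W = Q·C + k·V·C, so C = W/(Q + kV).
Q + kV = 1.183e+08 + 4.6·5.59e+07 = 3.755e+08 m³/yr.
C = 93.9/3.755e+08 = 2.501e-07 kg/m³ = 0.0002501 mg/L = 0.2501 µg/L.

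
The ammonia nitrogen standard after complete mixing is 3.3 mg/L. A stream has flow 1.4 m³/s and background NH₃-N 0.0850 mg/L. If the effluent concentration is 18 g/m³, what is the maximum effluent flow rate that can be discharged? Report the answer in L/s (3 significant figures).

306 L/s

Mass balance at complete mixing: C_std·(Q_w + Q_r) = Q_w·C_e + Q_r·C_b.
Rearranging, Q_w = Q_r·(C_std − C_b)/(C_e − C_std) = 1.4·(3.3 − 0.085) / (18 − 3.3) = 0.3062 m³/s.
= 306.2 L/s.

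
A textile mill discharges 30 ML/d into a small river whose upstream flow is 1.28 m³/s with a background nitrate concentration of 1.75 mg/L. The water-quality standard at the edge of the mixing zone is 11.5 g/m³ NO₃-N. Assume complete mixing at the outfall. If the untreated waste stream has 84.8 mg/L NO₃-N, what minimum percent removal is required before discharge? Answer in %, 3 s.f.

30 ML/d = 0.3472 m³/s.
Mass balance: 11.5·1.627 = 0.3472·Cₑ + 1.28·1.75.
Cₑ = (18.71 − 2.24) / 0.3472 = 47.44 mg/L.
Required removal = 1 − 47.44/84.8 = 44.05 %.

44.1 %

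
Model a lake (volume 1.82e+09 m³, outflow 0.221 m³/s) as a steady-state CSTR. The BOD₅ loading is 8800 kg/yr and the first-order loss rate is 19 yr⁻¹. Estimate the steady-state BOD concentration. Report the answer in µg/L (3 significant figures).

0.254 µg/L

Outflow Q = 0.221 m³/s × 3.156e+07 s/yr = 6.974e+06 m³/yr.
Steady-state CSTR mass balance: W = Q·C + k·V·C, so C = W/(Q + kV).
Q + kV = 6.974e+06 + 19·1.82e+09 = 3.459e+10 m³/yr.
C = 8800/3.459e+10 = 2.544e-07 kg/m³ = 0.0002544 mg/L = 0.2544 µg/L.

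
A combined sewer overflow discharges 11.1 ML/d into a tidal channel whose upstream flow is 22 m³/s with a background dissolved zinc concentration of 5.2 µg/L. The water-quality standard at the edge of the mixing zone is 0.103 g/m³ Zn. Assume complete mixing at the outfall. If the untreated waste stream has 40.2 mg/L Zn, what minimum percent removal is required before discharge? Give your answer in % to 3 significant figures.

11.1 ML/d = 0.1285 m³/s.
5.2 µg/L = 0.0052 mg/L.
Mass balance: 0.103·22.13 = 0.1285·Cₑ + 22·0.0052.
Cₑ = (2.279 − 0.1144) / 0.1285 = 16.85 mg/L.
Required removal = 1 − 16.85/40.2 = 58.08 %.

58.1 %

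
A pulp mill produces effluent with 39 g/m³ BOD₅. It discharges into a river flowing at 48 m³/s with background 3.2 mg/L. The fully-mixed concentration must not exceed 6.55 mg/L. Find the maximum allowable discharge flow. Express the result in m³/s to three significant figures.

4.96 m³/s

Mass balance at complete mixing: C_std·(Q_w + Q_r) = Q_w·C_e + Q_r·C_b.
Rearranging, Q_w = Q_r·(C_std − C_b)/(C_e − C_std) = 48·(6.55 − 3.2) / (39 − 6.55) = 4.955 m³/s.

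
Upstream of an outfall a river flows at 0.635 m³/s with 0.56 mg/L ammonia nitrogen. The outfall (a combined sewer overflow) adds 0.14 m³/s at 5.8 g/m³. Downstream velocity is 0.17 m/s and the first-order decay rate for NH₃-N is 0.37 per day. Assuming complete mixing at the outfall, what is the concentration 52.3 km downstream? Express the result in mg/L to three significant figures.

0.403 mg/L

After complete mixing, C₀ = (0.14·5.8 + 0.635·0.56) / 0.775 = 1.507 mg/L.
Travel time t = 5.23e+04 m / 0.17 m/s = 3.076e+05 s = 3.561 d.
C = 1.507·exp(−0.37·3.561) = 1.507·0.2678 = 0.4035 mg/L.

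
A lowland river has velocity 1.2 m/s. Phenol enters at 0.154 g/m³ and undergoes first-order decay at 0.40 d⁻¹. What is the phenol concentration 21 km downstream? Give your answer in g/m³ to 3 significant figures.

Travel time t = 21 km / 1.2 m/s = 2.1e+04/1.2 = 1.75e+04 s = 0.2025 d.
First-order decay: C = 0.154·exp(−0.40·0.2025) = 0.154·0.9222 = 0.142 g/m³.

0.142 g/m³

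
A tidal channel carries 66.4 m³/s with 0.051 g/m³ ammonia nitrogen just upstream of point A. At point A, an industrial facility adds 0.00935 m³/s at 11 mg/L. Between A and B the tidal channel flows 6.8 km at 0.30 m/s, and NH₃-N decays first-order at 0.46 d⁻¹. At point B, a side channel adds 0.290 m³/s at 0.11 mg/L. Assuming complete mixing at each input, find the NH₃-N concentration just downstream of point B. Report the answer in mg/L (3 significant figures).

0.0468 mg/L

After input A: C = (66.4·0.051 + 0.00935·11) / 66.41 = 0.05254 mg/L.
Over the 6.8 km reach to input B (t = 2.267e+04 s = 0.2623 d), decay gives C = 0.05254·exp(−0.46·0.2623) = 0.04657 mg/L.
After input B: C = (66.41·0.04657 + 0.29·0.11) / 66.7 = 0.04684 mg/L.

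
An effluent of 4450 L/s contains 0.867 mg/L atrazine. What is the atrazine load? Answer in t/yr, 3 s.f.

4450 L/s = 4.45 m³/s.
Mass flux = Q·C = 4.45 m³/s × 0.867 g/m³ = 3.858 g/s.
= 3.858 g/s × 31.56 = 121.8 t/yr.

122 t/yr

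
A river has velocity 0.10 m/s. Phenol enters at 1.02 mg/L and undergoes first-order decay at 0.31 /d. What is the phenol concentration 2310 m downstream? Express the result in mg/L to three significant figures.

0.939 mg/L

Travel time t = 2310 m / 0.10 m/s = 2310/0.10 = 2.31e+04 s = 0.2674 d.
First-order decay: C = 1.02·exp(−0.31·0.2674) = 1.02·0.9205 = 0.9389 mg/L.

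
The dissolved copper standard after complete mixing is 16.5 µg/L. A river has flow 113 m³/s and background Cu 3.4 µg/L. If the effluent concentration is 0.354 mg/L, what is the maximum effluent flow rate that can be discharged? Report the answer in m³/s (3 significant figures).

3.4 µg/L = 0.0034 mg/L.
16.5 µg/L = 0.0165 mg/L.
Mass balance at complete mixing: C_std·(Q_w + Q_r) = Q_w·C_e + Q_r·C_b.
Rearranging, Q_w = Q_r·(C_std − C_b)/(C_e − C_std) = 113·(0.0165 − 0.0034) / (0.354 − 0.0165) = 4.386 m³/s.

4.39 m³/s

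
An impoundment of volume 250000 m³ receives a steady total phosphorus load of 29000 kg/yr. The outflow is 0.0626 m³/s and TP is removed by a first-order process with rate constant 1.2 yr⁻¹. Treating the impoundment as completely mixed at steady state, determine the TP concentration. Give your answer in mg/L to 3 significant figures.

12.7 mg/L

Outflow Q = 0.0626 m³/s × 3.156e+07 s/yr = 1.976e+06 m³/yr.
Steady-state CSTR mass balance: W = Q·C + k·V·C, so C = W/(Q + kV).
Q + kV = 1.976e+06 + 1.2·250000 = 2.276e+06 m³/yr.
C = 29000/2.276e+06 = 0.01274 kg/m³ = 12.74 mg/L.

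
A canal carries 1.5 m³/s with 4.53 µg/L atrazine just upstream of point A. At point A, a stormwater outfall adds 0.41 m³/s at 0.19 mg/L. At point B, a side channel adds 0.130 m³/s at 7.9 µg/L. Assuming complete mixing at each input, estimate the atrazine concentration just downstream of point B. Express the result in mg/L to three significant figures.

4.53 µg/L = 0.00453 mg/L.
After input A: C = (1.5·0.00453 + 0.41·0.19) / 1.91 = 0.04434 mg/L.
7.9 µg/L = 0.0079 mg/L.
After input B: C = (1.91·0.04434 + 0.13·0.0079) / 2.04 = 0.04202 mg/L.

0.0420 mg/L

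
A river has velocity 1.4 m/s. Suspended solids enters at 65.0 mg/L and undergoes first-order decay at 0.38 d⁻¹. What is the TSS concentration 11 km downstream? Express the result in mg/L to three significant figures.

Travel time t = 11 km / 1.4 m/s = 1.1e+04/1.4 = 7857 s = 0.09094 d.
First-order decay: C = 65.0·exp(−0.38·0.09094) = 65.0·0.966 = 62.79 mg/L.

62.8 mg/L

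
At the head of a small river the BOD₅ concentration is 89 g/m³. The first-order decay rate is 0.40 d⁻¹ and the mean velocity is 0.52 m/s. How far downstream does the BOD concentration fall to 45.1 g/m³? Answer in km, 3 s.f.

From C = C₀·e^(−kt), t = ln(C₀/C)/k = ln(89/45.1)/0.40 = 0.6798/0.40 = 1.699 d.
Distance = v·t = 0.52 m/s × 1.468e+05 s = 7.635e+04 m = 76.35 km.

76.3 km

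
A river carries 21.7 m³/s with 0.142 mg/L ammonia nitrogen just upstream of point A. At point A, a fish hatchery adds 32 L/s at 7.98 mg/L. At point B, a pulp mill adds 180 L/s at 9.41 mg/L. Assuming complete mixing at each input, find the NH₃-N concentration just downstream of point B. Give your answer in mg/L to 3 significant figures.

0.230 mg/L

32 L/s = 0.032 m³/s.
After input A: C = (21.7·0.142 + 0.032·7.98) / 21.73 = 0.1535 mg/L.
180 L/s = 0.18 m³/s.
After input B: C = (21.73·0.1535 + 0.18·9.41) / 21.91 = 0.2296 mg/L.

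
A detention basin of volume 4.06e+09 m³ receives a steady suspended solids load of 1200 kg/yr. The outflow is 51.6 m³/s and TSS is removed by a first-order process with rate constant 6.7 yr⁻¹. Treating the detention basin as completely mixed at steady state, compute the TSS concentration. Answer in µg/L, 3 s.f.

Outflow Q = 51.6 m³/s × 3.156e+07 s/yr = 1.628e+09 m³/yr.
Steady-state CSTR mass balance: W = Q·C + k·V·C, so C = W/(Q + kV).
Q + kV = 1.628e+09 + 6.7·4.06e+09 = 2.883e+10 m³/yr.
C = 1200/2.883e+10 = 4.162e-08 kg/m³ = 4.162e-05 mg/L = 0.04162 µg/L.

0.0416 µg/L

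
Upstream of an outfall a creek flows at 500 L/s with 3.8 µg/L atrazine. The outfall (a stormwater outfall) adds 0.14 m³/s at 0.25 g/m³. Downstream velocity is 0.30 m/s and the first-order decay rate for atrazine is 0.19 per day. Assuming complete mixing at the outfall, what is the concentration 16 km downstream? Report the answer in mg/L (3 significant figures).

0.0513 mg/L

500 L/s = 0.5 m³/s.
3.8 µg/L = 0.0038 mg/L.
After complete mixing, C₀ = (0.14·0.25 + 0.5·0.0038) / 0.64 = 0.05766 mg/L.
Travel time t = 1.6e+04 m / 0.30 m/s = 5.333e+04 s = 0.6173 d.
C = 0.05766·exp(−0.19·0.6173) = 0.05766·0.8893 = 0.05128 mg/L.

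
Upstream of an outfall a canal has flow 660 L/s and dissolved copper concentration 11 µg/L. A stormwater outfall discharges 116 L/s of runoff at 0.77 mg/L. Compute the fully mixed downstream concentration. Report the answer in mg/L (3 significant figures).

0.124 mg/L

116 L/s = 0.116 m³/s.
660 L/s = 0.66 m³/s.
11 µg/L = 0.011 mg/L.
Conservation of mass across the mixing zone: C = (0.116·0.77 + 0.66·0.011) / (0.116 + 0.66) = 0.09658/0.776 = 0.1245 mg/L.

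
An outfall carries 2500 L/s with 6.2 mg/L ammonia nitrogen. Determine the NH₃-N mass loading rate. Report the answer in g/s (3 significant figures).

2500 L/s = 2.5 m³/s.
Mass flux = Q·C = 2.5 m³/s × 6.2 g/m³ = 15.5 g/s.

15.5 g/s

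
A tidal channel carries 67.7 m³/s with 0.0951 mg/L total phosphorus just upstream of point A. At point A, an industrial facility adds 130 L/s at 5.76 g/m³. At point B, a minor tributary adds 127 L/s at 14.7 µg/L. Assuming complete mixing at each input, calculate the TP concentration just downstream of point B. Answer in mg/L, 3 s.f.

130 L/s = 0.13 m³/s.
After input A: C = (67.7·0.0951 + 0.13·5.76) / 67.83 = 0.106 mg/L.
127 L/s = 0.127 m³/s.
14.7 µg/L = 0.0147 mg/L.
After input B: C = (67.83·0.106 + 0.127·0.0147) / 67.96 = 0.1058 mg/L.

0.106 mg/L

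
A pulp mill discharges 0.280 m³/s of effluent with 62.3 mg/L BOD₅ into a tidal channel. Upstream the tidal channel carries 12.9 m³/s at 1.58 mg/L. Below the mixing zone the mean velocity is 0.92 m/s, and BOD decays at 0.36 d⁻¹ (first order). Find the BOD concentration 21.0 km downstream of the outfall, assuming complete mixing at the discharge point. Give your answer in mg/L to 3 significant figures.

After complete mixing, C₀ = (0.28·62.3 + 12.9·1.58) / 13.18 = 2.87 mg/L.
Travel time t = 2.1e+04 m / 0.92 m/s = 2.283e+04 s = 0.2642 d.
C = 2.87·exp(−0.36·0.2642) = 2.87·0.9093 = 2.61 mg/L.

2.61 mg/L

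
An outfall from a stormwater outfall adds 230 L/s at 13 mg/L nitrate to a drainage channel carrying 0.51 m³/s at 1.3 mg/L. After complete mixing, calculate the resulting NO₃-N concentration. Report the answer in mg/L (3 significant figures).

230 L/s = 0.23 m³/s.
Flow-weighted mixing gives C = (0.23·13 + 0.51·1.3) / (0.23 + 0.51) = 3.653/0.74 = 4.936 mg/L.

4.94 mg/L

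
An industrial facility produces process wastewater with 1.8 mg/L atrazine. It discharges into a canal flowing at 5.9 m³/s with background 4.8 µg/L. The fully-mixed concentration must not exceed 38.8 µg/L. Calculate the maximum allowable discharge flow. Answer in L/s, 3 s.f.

4.8 µg/L = 0.0048 mg/L.
38.8 µg/L = 0.0388 mg/L.
Mass balance at complete mixing: C_std·(Q_w + Q_r) = Q_w·C_e + Q_r·C_b.
Rearranging, Q_w = Q_r·(C_std − C_b)/(C_e − C_std) = 5.9·(0.0388 − 0.0048) / (1.8 − 0.0388) = 0.1139 m³/s.
= 113.9 L/s.

114 L/s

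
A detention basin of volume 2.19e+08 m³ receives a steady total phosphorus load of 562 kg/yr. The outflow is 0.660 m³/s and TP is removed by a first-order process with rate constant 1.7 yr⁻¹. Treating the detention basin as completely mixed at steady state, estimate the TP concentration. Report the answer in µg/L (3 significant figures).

1.43 µg/L

Outflow Q = 0.660 m³/s × 3.156e+07 s/yr = 2.083e+07 m³/yr.
Steady-state CSTR mass balance: W = Q·C + k·V·C, so C = W/(Q + kV).
Q + kV = 2.083e+07 + 1.7·2.19e+08 = 3.931e+08 m³/yr.
C = 562/3.931e+08 = 1.43e-06 kg/m³ = 0.00143 mg/L = 1.43 µg/L.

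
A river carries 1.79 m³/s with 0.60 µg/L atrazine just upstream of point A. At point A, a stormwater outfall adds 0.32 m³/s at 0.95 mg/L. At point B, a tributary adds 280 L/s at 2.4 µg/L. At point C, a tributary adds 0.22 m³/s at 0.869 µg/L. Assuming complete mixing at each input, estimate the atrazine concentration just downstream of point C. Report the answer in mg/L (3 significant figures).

0.60 µg/L = 0.0006 mg/L.
After input A: C = (1.79·0.0006 + 0.32·0.95) / 2.11 = 0.1446 mg/L.
280 L/s = 0.28 m³/s.
2.4 µg/L = 0.0024 mg/L.
After input B: C = (2.11·0.1446 + 0.28·0.0024) / 2.39 = 0.1279 mg/L.
0.869 µg/L = 0.000869 mg/L.
After input C: C = (2.39·0.1279 + 0.22·0.000869) / 2.61 = 0.1172 mg/L.

0.117 mg/L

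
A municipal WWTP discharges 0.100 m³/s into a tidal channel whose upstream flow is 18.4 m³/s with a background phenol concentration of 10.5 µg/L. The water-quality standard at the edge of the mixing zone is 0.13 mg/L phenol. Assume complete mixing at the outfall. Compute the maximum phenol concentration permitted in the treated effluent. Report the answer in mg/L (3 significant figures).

22.1 mg/L

10.5 µg/L = 0.0105 mg/L.
Mass balance: 0.13·18.5 = 0.1·Cₑ + 18.4·0.0105.
Cₑ = (2.405 − 0.1932) / 0.1 = 22.12 mg/L.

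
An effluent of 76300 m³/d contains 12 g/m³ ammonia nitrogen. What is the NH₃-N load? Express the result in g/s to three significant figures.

76300 m³/d = 0.8831 m³/s.
Mass flux = Q·C = 0.8831 m³/s × 12 g/m³ = 10.6 g/s.

10.6 g/s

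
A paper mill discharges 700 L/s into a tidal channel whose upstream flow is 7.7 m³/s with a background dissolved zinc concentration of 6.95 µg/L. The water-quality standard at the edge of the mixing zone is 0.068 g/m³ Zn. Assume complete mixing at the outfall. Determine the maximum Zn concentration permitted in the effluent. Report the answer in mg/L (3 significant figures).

700 L/s = 0.7 m³/s.
6.95 µg/L = 0.00695 mg/L.
Mass balance: 0.068·8.4 = 0.7·Cₑ + 7.7·0.00695.
Cₑ = (0.5712 − 0.05352) / 0.7 = 0.7396 mg/L.

0.740 mg/L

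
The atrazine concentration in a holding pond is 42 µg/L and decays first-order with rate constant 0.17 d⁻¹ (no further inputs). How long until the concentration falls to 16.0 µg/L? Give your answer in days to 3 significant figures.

t = ln(C₀/C)/k = ln(42/16.0)/0.17 = 0.9651/0.17 = 5.677 d.

5.68 d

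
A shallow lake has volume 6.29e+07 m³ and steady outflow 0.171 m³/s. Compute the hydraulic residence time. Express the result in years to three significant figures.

11.7 yr

Q = 0.171 m³/s × 3.156e+07 s/yr = 5.396e+06 m³/yr.
Hydraulic residence time τ = V/Q = 6.29e+07/5.396e+06 = 11.66 yr.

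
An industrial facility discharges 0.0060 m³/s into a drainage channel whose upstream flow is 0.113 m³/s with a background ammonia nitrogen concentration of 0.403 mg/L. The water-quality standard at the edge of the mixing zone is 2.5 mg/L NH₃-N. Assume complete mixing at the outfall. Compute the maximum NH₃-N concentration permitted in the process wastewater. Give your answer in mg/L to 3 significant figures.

42.0 mg/L

Mass balance: 2.5·0.119 = 0.006·Cₑ + 0.113·0.403.
Cₑ = (0.2975 − 0.04554) / 0.006 = 41.99 mg/L.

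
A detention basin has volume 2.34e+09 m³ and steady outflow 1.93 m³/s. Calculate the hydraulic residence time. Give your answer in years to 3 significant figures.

Q = 1.93 m³/s × 3.156e+07 s/yr = 6.091e+07 m³/yr.
Hydraulic residence time τ = V/Q = 2.34e+09/6.091e+07 = 38.42 yr.

38.4 yr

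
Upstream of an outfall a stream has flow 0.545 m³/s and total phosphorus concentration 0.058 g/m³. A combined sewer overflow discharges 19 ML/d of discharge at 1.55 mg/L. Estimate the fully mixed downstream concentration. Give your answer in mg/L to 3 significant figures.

0.487 mg/L

19 ML/d = 0.2199 m³/s.
By mass balance at complete mixing, C = (0.2199·1.55 + 0.545·0.058) / (0.2199 + 0.545) = 0.3725/0.7649 = 0.4869 mg/L.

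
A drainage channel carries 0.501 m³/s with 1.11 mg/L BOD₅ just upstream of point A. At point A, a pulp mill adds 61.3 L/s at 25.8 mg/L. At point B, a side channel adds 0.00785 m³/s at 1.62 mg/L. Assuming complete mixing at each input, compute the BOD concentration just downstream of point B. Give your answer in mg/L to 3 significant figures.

61.3 L/s = 0.0613 m³/s.
After input A: C = (0.501·1.11 + 0.0613·25.8) / 0.5623 = 3.802 mg/L.
After input B: C = (0.5623·3.802 + 0.00785·1.62) / 0.5702 = 3.772 mg/L.

3.77 mg/L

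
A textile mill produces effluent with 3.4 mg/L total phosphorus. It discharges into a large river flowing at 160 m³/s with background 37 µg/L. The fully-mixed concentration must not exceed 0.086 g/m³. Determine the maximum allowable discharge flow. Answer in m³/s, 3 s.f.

37 µg/L = 0.037 mg/L.
Mass balance at complete mixing: C_std·(Q_w + Q_r) = Q_w·C_e + Q_r·C_b.
Rearranging, Q_w = Q_r·(C_std − C_b)/(C_e − C_std) = 160·(0.086 − 0.037) / (3.4 − 0.086) = 2.366 m³/s.

2.37 m³/s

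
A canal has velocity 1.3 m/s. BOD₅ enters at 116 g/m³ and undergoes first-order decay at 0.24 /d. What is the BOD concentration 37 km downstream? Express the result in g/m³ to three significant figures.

107 g/m³

Travel time t = 37 km / 1.3 m/s = 3.7e+04/1.3 = 2.846e+04 s = 0.3294 d.
First-order decay: C = 116·exp(−0.24·0.3294) = 116·0.924 = 107.2 g/m³.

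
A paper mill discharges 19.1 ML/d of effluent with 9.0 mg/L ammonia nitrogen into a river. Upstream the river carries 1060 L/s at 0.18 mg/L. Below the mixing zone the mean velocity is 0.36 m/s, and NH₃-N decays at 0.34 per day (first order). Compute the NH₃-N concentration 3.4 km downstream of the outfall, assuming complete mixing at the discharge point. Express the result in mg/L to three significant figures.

19.1 ML/d = 0.2211 m³/s.
1060 L/s = 1.06 m³/s.
After complete mixing, C₀ = (0.2211·9 + 1.06·0.18) / 1.281 = 1.702 mg/L.
Travel time t = 3400 m / 0.36 m/s = 9444 s = 0.1093 d.
C = 1.702·exp(−0.34·0.1093) = 1.702·0.9635 = 1.64 mg/L.

1.64 mg/L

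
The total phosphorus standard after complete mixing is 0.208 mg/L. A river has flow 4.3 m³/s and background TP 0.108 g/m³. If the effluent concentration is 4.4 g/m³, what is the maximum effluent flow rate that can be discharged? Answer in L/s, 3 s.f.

Mass balance at complete mixing: C_std·(Q_w + Q_r) = Q_w·C_e + Q_r·C_b.
Rearranging, Q_w = Q_r·(C_std − C_b)/(C_e − C_std) = 4.3·(0.208 − 0.108) / (4.4 − 0.208) = 0.1026 m³/s.
= 102.6 L/s.

103 L/s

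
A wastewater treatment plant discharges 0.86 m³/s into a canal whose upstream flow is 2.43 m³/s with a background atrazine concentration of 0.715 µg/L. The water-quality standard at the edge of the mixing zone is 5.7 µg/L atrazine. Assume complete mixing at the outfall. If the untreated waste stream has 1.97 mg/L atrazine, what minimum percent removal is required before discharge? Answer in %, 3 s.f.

99.0 %

0.715 µg/L = 0.000715 mg/L.
5.7 µg/L = 0.0057 mg/L.
Mass balance: 0.0057·3.29 = 0.86·Cₑ + 2.43·0.000715.
Cₑ = (0.01875 − 0.001737) / 0.86 = 0.01979 mg/L.
Required removal = 1 − 0.01979/1.97 = 99 %.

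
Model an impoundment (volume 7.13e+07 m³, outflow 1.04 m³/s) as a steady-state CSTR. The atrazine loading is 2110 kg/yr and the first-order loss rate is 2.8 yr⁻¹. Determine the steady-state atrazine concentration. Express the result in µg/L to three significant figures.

9.08 µg/L

Outflow Q = 1.04 m³/s × 3.156e+07 s/yr = 3.282e+07 m³/yr.
Steady-state CSTR mass balance: W = Q·C + k·V·C, so C = W/(Q + kV).
Q + kV = 3.282e+07 + 2.8·7.13e+07 = 2.325e+08 m³/yr.
C = 2110/2.325e+08 = 9.077e-06 kg/m³ = 0.009077 mg/L = 9.077 µg/L.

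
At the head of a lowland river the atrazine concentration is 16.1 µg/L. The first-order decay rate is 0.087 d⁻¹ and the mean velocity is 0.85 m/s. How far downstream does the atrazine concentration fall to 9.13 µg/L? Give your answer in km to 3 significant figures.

From C = C₀·e^(−kt), t = ln(C₀/C)/k = ln(16.1/9.13)/0.087 = 0.5673/0.087 = 6.52 d.
Distance = v·t = 0.85 m/s × 5.633e+05 s = 4.788e+05 m = 478.8 km.

479 km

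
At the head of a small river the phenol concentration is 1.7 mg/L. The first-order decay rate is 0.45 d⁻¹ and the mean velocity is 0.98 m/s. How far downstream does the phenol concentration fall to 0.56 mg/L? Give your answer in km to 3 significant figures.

209 km

From C = C₀·e^(−kt), t = ln(C₀/C)/k = ln(1.7/0.56)/0.45 = 1.11/0.45 = 2.468 d.
Distance = v·t = 0.98 m/s × 2.132e+05 s = 2.089e+05 m = 208.9 km.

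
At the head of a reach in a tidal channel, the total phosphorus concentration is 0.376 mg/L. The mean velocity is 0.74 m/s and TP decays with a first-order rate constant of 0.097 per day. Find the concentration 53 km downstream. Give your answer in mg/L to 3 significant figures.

0.347 mg/L

Travel time t = 53 km / 0.74 m/s = 5.3e+04/0.74 = 7.162e+04 s = 0.829 d.
First-order decay: C = 0.376·exp(−0.097·0.829) = 0.376·0.9227 = 0.3469 mg/L.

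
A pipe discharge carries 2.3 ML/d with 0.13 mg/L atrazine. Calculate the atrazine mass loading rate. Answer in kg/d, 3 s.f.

0.299 kg/d

2.3 ML/d = 0.02662 m³/s.
Mass flux = Q·C = 0.02662 m³/s × 0.13 g/m³ = 0.003461 g/s.
= 0.003461 g/s × 86.4 = 0.299 kg/d.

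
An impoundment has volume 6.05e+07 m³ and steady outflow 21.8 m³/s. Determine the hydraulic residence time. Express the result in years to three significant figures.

0.0879 yr

Q = 21.8 m³/s × 3.156e+07 s/yr = 6.88e+08 m³/yr.
Hydraulic residence time τ = V/Q = 6.05e+07/6.88e+08 = 0.08794 yr.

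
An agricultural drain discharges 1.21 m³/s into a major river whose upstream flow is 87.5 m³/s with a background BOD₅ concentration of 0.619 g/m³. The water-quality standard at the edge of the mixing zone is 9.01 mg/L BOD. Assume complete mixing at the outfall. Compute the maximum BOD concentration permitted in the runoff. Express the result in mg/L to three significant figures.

Mass balance: 9.01·88.71 = 1.21·Cₑ + 87.5·0.619.
Cₑ = (799.3 − 54.16) / 1.21 = 615.8 mg/L.

616 mg/L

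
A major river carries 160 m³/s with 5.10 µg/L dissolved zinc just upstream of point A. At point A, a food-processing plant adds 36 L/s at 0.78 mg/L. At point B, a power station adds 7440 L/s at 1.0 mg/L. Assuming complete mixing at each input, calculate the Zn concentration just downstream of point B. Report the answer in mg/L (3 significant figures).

0.0495 mg/L

5.10 µg/L = 0.0051 mg/L.
36 L/s = 0.036 m³/s.
After input A: C = (160·0.0051 + 0.036·0.78) / 160 = 0.005274 mg/L.
7440 L/s = 7.44 m³/s.
After input B: C = (160·0.005274 + 7.44·1) / 167.5 = 0.04946 mg/L.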